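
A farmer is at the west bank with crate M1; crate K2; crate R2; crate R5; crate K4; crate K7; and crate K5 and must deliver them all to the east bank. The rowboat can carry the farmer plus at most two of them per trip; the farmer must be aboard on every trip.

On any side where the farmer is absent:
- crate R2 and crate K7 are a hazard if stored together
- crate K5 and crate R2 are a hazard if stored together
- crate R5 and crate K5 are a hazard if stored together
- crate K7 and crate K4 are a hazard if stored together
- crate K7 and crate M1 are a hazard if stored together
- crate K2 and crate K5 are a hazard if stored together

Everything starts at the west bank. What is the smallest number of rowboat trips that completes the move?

9

Counting alone: the farmer can take at most 2 across per trip to the east bank, so moving all 7 needs at least 4 loaded trips out, with a return between consecutive ones — at least 7 crossings.
The safety rule pushes this higher. Following every safe sequence of crossings, the most of the 7 that can be at the east bank as the rowboat arrives there on crossing 7 is 6 — never all 7.
So no plan with fewer than 9 crossings exists, and this one achieves 9:
1. Farmer goes to the east bank with crate K5 and crate K7.  [the west bank: crate K2, crate K4, crate M1, crate R2, crate R5 | the east bank: crate K5, crate K7]
2. Farmer goes back to the west bank alone.  [the west bank: crate K2, crate K4, crate M1, crate R2, crate R5 | the east bank: crate K5, crate K7]
3. Farmer goes to the east bank with crate M1.  [the west bank: crate K2, crate K4, crate R2, crate R5 | the east bank: crate K5, crate K7, crate M1]
4. Farmer goes back to the west bank with crate K7.  [the west bank: crate K2, crate K4, crate K7, crate R2, crate R5 | the east bank: crate K5, crate M1]
5. Farmer goes to the east bank with crate K4 and crate R2.  [the west bank: crate K2, crate K7, crate R5 | the east bank: crate K4, crate K5, crate M1, crate R2]
6. Farmer goes back to the west bank with crate K5.  [the west bank: crate K2, crate K5, crate K7, crate R5 | the east bank: crate K4, crate M1, crate R2]
7. Farmer goes to the east bank with crate K2 and crate R5.  [the west bank: crate K5, crate K7 | the east bank: crate K2, crate K4, crate M1, crate R2, crate R5]
8. Farmer goes back to the west bank alone.  [the west bank: crate K5, crate K7 | the east bank: crate K2, crate K4, crate M1, crate R2, crate R5]
9. Farmer goes to the east bank with crate K5 and crate K7.  [the west bank: — | the east bank: crate K2, crate K4, crate K5, crate K7, crate M1, crate R2, crate R5]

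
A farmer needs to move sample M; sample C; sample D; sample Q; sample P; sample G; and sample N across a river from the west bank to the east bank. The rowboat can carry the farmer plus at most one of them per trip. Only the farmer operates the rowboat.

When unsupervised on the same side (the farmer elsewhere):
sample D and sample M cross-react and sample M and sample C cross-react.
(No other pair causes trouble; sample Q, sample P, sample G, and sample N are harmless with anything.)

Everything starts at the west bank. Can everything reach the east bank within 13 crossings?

No

Counting alone: the farmer can take at most 1 across per trip to the east bank, so moving all 7 needs at least 7 loaded trips out, with a return between consecutive ones — at least 13 crossings.
The safety rule pushes this higher. Following every safe sequence of crossings, the most of the 7 that can be at the east bank as the rowboat arrives there on crossing 13 is 6 — never all 7.
So the move cannot be finished within 13 crossings. (The shortest complete plan takes 15:)
1. Farmer goes to the east bank with sample M.
2. Farmer goes back to the west bank alone.
3. Farmer goes to the east bank with sample C.
4. Farmer goes back to the west bank with sample M.
5. Farmer goes to the east bank with sample D.
6. Farmer goes back to the west bank alone.
7. Farmer goes to the east bank with sample Q.
8. Farmer goes back to the west bank alone.
9. Farmer goes to the east bank with sample P.
10. Farmer goes back to the west bank alone.
11. Farmer goes to the east bank with sample G.
12. Farmer goes back to the west bank alone.
13. Farmer goes to the east bank with sample N.
14. Farmer goes back to the west bank alone.
15. Farmer goes to the east bank with sample M.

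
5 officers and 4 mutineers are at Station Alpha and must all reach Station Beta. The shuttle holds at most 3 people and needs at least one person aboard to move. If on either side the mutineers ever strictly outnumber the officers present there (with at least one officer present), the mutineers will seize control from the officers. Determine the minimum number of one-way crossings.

7

Counting alone: each trip to Station Beta takes at most 3 across and each return brings at least 1 back, so after t trips out (and t−1 returns) at most 3t − (t−1) of the 9 are across; that first reaches 9 at t = 4, so at least 7 crossings are needed.
The plan below uses exactly 7 crossings, so it is optimal:
1. 3 mutineers → Station Beta.  (Station Alpha: 5O 1M; Station Beta: 0O 3M)
2. 1 mutineer ← Station Alpha.  (Station Alpha: 5O 2M; Station Beta: 0O 2M)
3. 3 officers → Station Beta.  (Station Alpha: 2O 2M; Station Beta: 3O 2M)
4. 1 officer ← Station Alpha.  (Station Alpha: 3O 2M; Station Beta: 2O 2M)
5. 2 officers and 1 mutineer → Station Beta.  (Station Alpha: 1O 1M; Station Beta: 4O 3M)
6. 1 officer ← Station Alpha.  (Station Alpha: 2O 1M; Station Beta: 3O 3M)
7. 2 officers and 1 mutineer → Station Beta.  (Station Alpha: 0O 0M; Station Beta: 5O 4M)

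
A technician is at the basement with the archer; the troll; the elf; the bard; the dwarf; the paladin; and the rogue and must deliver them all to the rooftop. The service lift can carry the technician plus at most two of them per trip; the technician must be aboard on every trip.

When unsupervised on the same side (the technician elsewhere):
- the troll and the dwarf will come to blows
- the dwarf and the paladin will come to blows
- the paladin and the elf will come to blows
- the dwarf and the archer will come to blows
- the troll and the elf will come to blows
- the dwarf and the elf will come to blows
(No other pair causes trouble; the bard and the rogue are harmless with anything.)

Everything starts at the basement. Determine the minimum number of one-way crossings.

Counting alone: the technician can take at most 2 across per trip to the rooftop, so moving all 7 needs at least 4 loaded trips out, with a return between consecutive ones — at least 7 crossings.
The safety rule pushes this higher. Following every safe sequence of crossings, the most of the 7 that can be at the rooftop as the service lift arrives there on crossings 7, 9 is 5, 6 respectively — never all 7.
So no plan with fewer than 11 crossings exists, and this one achieves 11:
1. Technician goes to the rooftop with the dwarf and the elf.  [the basement: the archer, the bard, the paladin, the rogue, the troll | the rooftop: the dwarf, the elf]
2. Technician goes back to the basement with the elf.  [the basement: the archer, the bard, the elf, the paladin, the rogue, the troll | the rooftop: the dwarf]
3. Technician goes to the rooftop with the archer and the elf.  [the basement: the bard, the paladin, the rogue, the troll | the rooftop: the archer, the dwarf, the elf]
4. Technician goes back to the basement with the dwarf.  [the basement: the bard, the dwarf, the paladin, the rogue, the troll | the rooftop: the archer, the elf]
5. Technician goes to the rooftop with the paladin and the troll.  [the basement: the bard, the dwarf, the rogue | the rooftop: the archer, the elf, the paladin, the troll]
6. Technician goes back to the basement with the elf.  [the basement: the bard, the dwarf, the elf, the rogue | the rooftop: the archer, the paladin, the troll]
7. Technician goes to the rooftop with the bard and the elf.  [the basement: the dwarf, the rogue | the rooftop: the archer, the bard, the elf, the paladin, the troll]
8. Technician goes back to the basement with the elf.  [the basement: the dwarf, the elf, the rogue | the rooftop: the archer, the bard, the paladin, the troll]
9. Technician goes to the rooftop with the elf and the rogue.  [the basement: the dwarf | the rooftop: the archer, the bard, the elf, the paladin, the rogue, the troll]
10. Technician goes back to the basement with the elf.  [the basement: the dwarf, the elf | the rooftop: the archer, the bard, the paladin, the rogue, the troll]
11. Technician goes to the rooftop with the dwarf and the elf.  [the basement: — | the rooftop: the archer, the bard, the dwarf, the elf, the paladin, the rogue, the troll]

11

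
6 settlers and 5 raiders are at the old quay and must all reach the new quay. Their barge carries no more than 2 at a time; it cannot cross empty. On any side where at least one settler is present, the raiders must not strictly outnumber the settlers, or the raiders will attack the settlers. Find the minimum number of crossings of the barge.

19

Counting alone: each trip to the new quay takes at most 2 across and each return brings at least 1 back, so after t trips out (and t−1 returns) at most 2t − (t−1) of the 11 are across; that first reaches 11 at t = 10, so at least 19 crossings are needed.
The plan below uses exactly 19 crossings, so it is optimal:
1. 2 raiders → the new quay.  (the old quay: 6S 3R; the new quay: 0S 2R)
2. 1 raider ← the old quay.  (the old quay: 6S 4R; the new quay: 0S 1R)
3. 2 raiders → the new quay.  (the old quay: 6S 2R; the new quay: 0S 3R)
4. 1 raider ← the old quay.  (the old quay: 6S 3R; the new quay: 0S 2R)
5. 2 settlers → the new quay.  (the old quay: 4S 3R; the new quay: 2S 2R)
6. 1 raider ← the old quay.  (the old quay: 4S 4R; the new quay: 2S 1R)
7. 1 settler and 1 raider → the new quay.  (the old quay: 3S 3R; the new quay: 3S 2R)
8. 1 settler ← the old quay.  (the old quay: 4S 3R; the new quay: 2S 2R)
9. 1 settler and 1 raider → the new quay.  (the old quay: 3S 2R; the new quay: 3S 3R)
10. 1 raider ← the old quay.  (the old quay: 3S 3R; the new quay: 3S 2R)
11. 1 settler and 1 raider → the new quay.  (the old quay: 2S 2R; the new quay: 4S 3R)
12. 1 settler ← the old quay.  (the old quay: 3S 2R; the new quay: 3S 3R)
13. 1 settler and 1 raider → the new quay.  (the old quay: 2S 1R; the new quay: 4S 4R)
14. 1 raider ← the old quay.  (the old quay: 2S 2R; the new quay: 4S 3R)
15. 1 settler and 1 raider → the new quay.  (the old quay: 1S 1R; the new quay: 5S 4R)
16. 1 settler ← the old quay.  (the old quay: 2S 1R; the new quay: 4S 4R)
17. 1 settler and 1 raider → the new quay.  (the old quay: 1S 0R; the new quay: 5S 5R)
18. 1 raider ← the old quay.  (the old quay: 1S 1R; the new quay: 5S 4R)
19. 1 settler and 1 raider → the new quay.  (the old quay: 0S 0R; the new quay: 6S 5R)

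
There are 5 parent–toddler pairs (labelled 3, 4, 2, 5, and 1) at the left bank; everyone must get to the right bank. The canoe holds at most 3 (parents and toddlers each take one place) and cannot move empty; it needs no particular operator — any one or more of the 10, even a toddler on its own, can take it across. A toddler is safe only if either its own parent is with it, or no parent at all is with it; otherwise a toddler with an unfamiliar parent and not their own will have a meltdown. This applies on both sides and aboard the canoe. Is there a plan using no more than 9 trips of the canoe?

Counting alone: each trip to the right bank takes at most 3 across and each return brings at least 1 back, so after t trips out (and t−1 returns) at most 3t − (t−1) of the 10 are across; that first reaches 10 at t = 5, so at least 9 crossings are needed.
The safety rule pushes this higher. Following every safe sequence of crossings, the most of the 10 that can be at the right bank as the canoe arrives there on crossing 9 is 9 — never all 10.
So the move cannot be finished within 9 crossings. (The shortest complete plan takes 11:)
1. parent 3 and toddler 3 cross → the right bank.
2. parent 3 crosses ← the left bank.
3. toddler 2, toddler 4, and toddler 5 cross → the right bank.
4. toddler 3 crosses ← the left bank.
5. parent 2, parent 4, and parent 5 cross → the right bank.
6. parent 4 and toddler 4 cross ← the left bank.
7. parent 1, parent 3, and parent 4 cross → the right bank.
8. toddler 2 crosses ← the left bank.
9. toddler 3 and toddler 4 cross → the right bank.
10. toddler 3 crosses ← the left bank.
11. toddler 1, toddler 2, and toddler 3 cross → the right bank.

No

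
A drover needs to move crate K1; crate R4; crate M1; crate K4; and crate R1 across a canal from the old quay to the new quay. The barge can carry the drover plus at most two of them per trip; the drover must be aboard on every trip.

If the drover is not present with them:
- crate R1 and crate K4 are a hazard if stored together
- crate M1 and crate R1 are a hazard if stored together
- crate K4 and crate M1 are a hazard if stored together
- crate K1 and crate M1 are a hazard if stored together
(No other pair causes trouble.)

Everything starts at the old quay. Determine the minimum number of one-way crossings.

7

Counting alone: the drover can take at most 2 across per trip to the new quay, so moving all 5 needs at least 3 loaded trips out, with a return between consecutive ones — at least 5 crossings.
The safety rule pushes this higher. Following every safe sequence of crossings, the most of the 5 that can be at the new quay as the barge arrives there on crossing 5 is 4 — never all 5.
So no plan with fewer than 7 crossings exists, and this one achieves 7:
1. Drover goes to the new quay with crate K4 and crate M1.  [the old quay: crate K1, crate R1, crate R4 | the new quay: crate K4, crate M1]
2. Drover goes back to the old quay with crate M1.  [the old quay: crate K1, crate M1, crate R1, crate R4 | the new quay: crate K4]
3. Drover goes to the new quay with crate K1 and crate M1.  [the old quay: crate R1, crate R4 | the new quay: crate K1, crate K4, crate M1]
4. Drover goes back to the old quay with crate M1.  [the old quay: crate M1, crate R1, crate R4 | the new quay: crate K1, crate K4]
5. Drover goes to the new quay with crate M1 and crate R4.  [the old quay: crate R1 | the new quay: crate K1, crate K4, crate M1, crate R4]
6. Drover goes back to the old quay with crate M1.  [the old quay: crate M1, crate R1 | the new quay: crate K1, crate K4, crate R4]
7. Drover goes to the new quay with crate M1 and crate R1.  [the old quay: — | the new quay: crate K1, crate K4, crate M1, crate R1, crate R4]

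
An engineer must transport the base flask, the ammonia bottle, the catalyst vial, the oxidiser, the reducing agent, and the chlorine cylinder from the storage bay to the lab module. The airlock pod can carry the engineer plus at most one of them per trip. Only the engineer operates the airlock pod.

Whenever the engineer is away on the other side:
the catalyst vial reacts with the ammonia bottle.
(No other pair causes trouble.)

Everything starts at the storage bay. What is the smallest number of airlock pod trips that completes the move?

Counting alone: the engineer can take at most 1 across per trip to the lab module, so moving all 6 needs at least 6 loaded trips out, with a return between consecutive ones — at least 11 crossings.
The plan below uses exactly 11 crossings, so it is optimal:
1. Engineer goes to the lab module with the ammonia bottle.
2. Engineer goes back to the storage bay alone.
3. Engineer goes to the lab module with the base flask.
4. Engineer goes back to the storage bay alone.
5. Engineer goes to the lab module with the oxidiser.
6. Engineer goes back to the storage bay alone.
7. Engineer goes to the lab module with the reducing agent.
8. Engineer goes back to the storage bay alone.
9. Engineer goes to the lab module with the chlorine cylinder.
10. Engineer goes back to the storage bay alone.
11. Engineer goes to the lab module with the catalyst vial.

11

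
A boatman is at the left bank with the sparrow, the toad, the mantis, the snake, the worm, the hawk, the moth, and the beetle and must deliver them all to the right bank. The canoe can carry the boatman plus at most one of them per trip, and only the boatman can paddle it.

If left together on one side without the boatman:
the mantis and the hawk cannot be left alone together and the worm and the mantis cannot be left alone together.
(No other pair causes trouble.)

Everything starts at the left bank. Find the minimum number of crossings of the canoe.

17

Counting alone: the boatman can take at most 1 across per trip to the right bank, so moving all 8 needs at least 8 loaded trips out, with a return between consecutive ones — at least 15 crossings.
The safety rule pushes this higher. Following every safe sequence of crossings, the most of the 8 that can be at the right bank as the canoe arrives there on crossing 15 is 7 — never all 8.
So no plan with fewer than 17 crossings exists, and this one achieves 17:
1. Boatman goes to the right bank with the mantis.  [the left bank: the beetle, the hawk, the moth, the snake, the sparrow, the toad, the worm | the right bank: the mantis]
2. Boatman goes back to the left bank alone.  [the left bank: the beetle, the hawk, the moth, the snake, the sparrow, the toad, the worm | the right bank: the mantis]
3. Boatman goes to the right bank with the sparrow.  [the left bank: the beetle, the hawk, the moth, the snake, the toad, the worm | the right bank: the mantis, the sparrow]
4. Boatman goes back to the left bank alone.  [the left bank: the beetle, the hawk, the moth, the snake, the toad, the worm | the right bank: the mantis, the sparrow]
5. Boatman goes to the right bank with the toad.  [the left bank: the beetle, the hawk, the moth, the snake, the worm | the right bank: the mantis, the sparrow, the toad]
6. Boatman goes back to the left bank alone.  [the left bank: the beetle, the hawk, the moth, the snake, the worm | the right bank: the mantis, the sparrow, the toad]
7. Boatman goes to the right bank with the snake.  [the left bank: the beetle, the hawk, the moth, the worm | the right bank: the mantis, the snake, the sparrow, the toad]
8. Boatman goes back to the left bank alone.  [the left bank: the beetle, the hawk, the moth, the worm | the right bank: the mantis, the snake, the sparrow, the toad]
9. Boatman goes to the right bank with the worm.  [the left bank: the beetle, the hawk, the moth | the right bank: the mantis, the snake, the sparrow, the toad, the worm]
10. Boatman goes back to the left bank with the mantis.  [the left bank: the beetle, the hawk, the mantis, the moth | the right bank: the snake, the sparrow, the toad, the worm]
11. Boatman goes to the right bank with the hawk.  [the left bank: the beetle, the mantis, the moth | the right bank: the hawk, the snake, the sparrow, the toad, the worm]
12. Boatman goes back to the left bank alone.  [the left bank: the beetle, the mantis, the moth | the right bank: the hawk, the snake, the sparrow, the toad, the worm]
13. Boatman goes to the right bank with the moth.  [the left bank: the beetle, the mantis | the right bank: the hawk, the moth, the snake, the sparrow, the toad, the worm]
14. Boatman goes back to the left bank alone.  [the left bank: the beetle, the mantis | the right bank: the hawk, the moth, the snake, the sparrow, the toad, the worm]
15. Boatman goes to the right bank with the beetle.  [the left bank: the mantis | the right bank: the beetle, the hawk, the moth, the snake, the sparrow, the toad, the worm]
16. Boatman goes back to the left bank alone.  [the left bank: the mantis | the right bank: the beetle, the hawk, the moth, the snake, the sparrow, the toad, the worm]
17. Boatman goes to the right bank with the mantis.  [the left bank: — | the right bank: the beetle, the hawk, the mantis, the moth, the snake, the sparrow, the toad, the worm]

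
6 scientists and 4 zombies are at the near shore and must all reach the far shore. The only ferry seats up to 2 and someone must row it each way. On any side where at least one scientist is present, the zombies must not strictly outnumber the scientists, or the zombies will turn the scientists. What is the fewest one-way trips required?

17

Counting alone: each trip to the far shore takes at most 2 across and each return brings at least 1 back, so after t trips out (and t−1 returns) at most 2t − (t−1) of the 10 are across; that first reaches 10 at t = 9, so at least 17 crossings are needed.
The plan below uses exactly 17 crossings, so it is optimal:
1. 2 zombies → the far shore.  (the near shore: 6S 2Z; the far shore: 0S 2Z)
2. 1 zombie ← the near shore.  (the near shore: 6S 3Z; the far shore: 0S 1Z)
3. 2 zombies → the far shore.  (the near shore: 6S 1Z; the far shore: 0S 3Z)
4. 1 zombie ← the near shore.  (the near shore: 6S 2Z; the far shore: 0S 2Z)
5. 2 scientists → the far shore.  (the near shore: 4S 2Z; the far shore: 2S 2Z)
6. 1 zombie ← the near shore.  (the near shore: 4S 3Z; the far shore: 2S 1Z)
7. 1 scientist and 1 zombie → the far shore.  (the near shore: 3S 2Z; the far shore: 3S 2Z)
8. 1 zombie ← the near shore.  (the near shore: 3S 3Z; the far shore: 3S 1Z)
9. 2 zombies → the far shore.  (the near shore: 3S 1Z; the far shore: 3S 3Z)
10. 1 zombie ← the near shore.  (the near shore: 3S 2Z; the far shore: 3S 2Z)
11. 1 scientist and 1 zombie → the far shore.  (the near shore: 2S 1Z; the far shore: 4S 3Z)
12. 1 zombie ← the near shore.  (the near shore: 2S 2Z; the far shore: 4S 2Z)
13. 2 zombies → the far shore.  (the near shore: 2S 0Z; the far shore: 4S 4Z)
14. 1 zombie ← the near shore.  (the near shore: 2S 1Z; the far shore: 4S 3Z)
15. 1 scientist and 1 zombie → the far shore.  (the near shore: 1S 0Z; the far shore: 5S 4Z)
16. 1 zombie ← the near shore.  (the near shore: 1S 1Z; the far shore: 5S 3Z)
17. 1 scientist and 1 zombie → the far shore.  (the near shore: 0S 0Z; the far shore: 6S 4Z)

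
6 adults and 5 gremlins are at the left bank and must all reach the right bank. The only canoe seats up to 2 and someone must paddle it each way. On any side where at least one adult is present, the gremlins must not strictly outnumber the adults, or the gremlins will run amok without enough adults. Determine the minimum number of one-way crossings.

19

Counting alone: each trip to the right bank takes at most 2 across and each return brings at least 1 back, so after t trips out (and t−1 returns) at most 2t − (t−1) of the 11 are across; that first reaches 11 at t = 10, so at least 19 crossings are needed.
The plan below uses exactly 19 crossings, so it is optimal:
1. 2 gremlins → the right bank.  (the left bank: 6A 3G; the right bank: 0A 2G)
2. 1 gremlin ← the left bank.  (the left bank: 6A 4G; the right bank: 0A 1G)
3. 2 gremlins → the right bank.  (the left bank: 6A 2G; the right bank: 0A 3G)
4. 1 gremlin ← the left bank.  (the left bank: 6A 3G; the right bank: 0A 2G)
5. 2 adults → the right bank.  (the left bank: 4A 3G; the right bank: 2A 2G)
6. 1 gremlin ← the left bank.  (the left bank: 4A 4G; the right bank: 2A 1G)
7. 1 adult and 1 gremlin → the right bank.  (the left bank: 3A 3G; the right bank: 3A 2G)
8. 1 adult ← the left bank.  (the left bank: 4A 3G; the right bank: 2A 2G)
9. 1 adult and 1 gremlin → the right bank.  (the left bank: 3A 2G; the right bank: 3A 3G)
10. 1 gremlin ← the left bank.  (the left bank: 3A 3G; the right bank: 3A 2G)
11. 1 adult and 1 gremlin → the right bank.  (the left bank: 2A 2G; the right bank: 4A 3G)
12. 1 adult ← the left bank.  (the left bank: 3A 2G; the right bank: 3A 3G)
13. 1 adult and 1 gremlin → the right bank.  (the left bank: 2A 1G; the right bank: 4A 4G)
14. 1 gremlin ← the left bank.  (the left bank: 2A 2G; the right bank: 4A 3G)
15. 1 adult and 1 gremlin → the right bank.  (the left bank: 1A 1G; the right bank: 5A 4G)
16. 1 adult ← the left bank.  (the left bank: 2A 1G; the right bank: 4A 4G)
17. 1 adult and 1 gremlin → the right bank.  (the left bank: 1A 0G; the right bank: 5A 5G)
18. 1 gremlin ← the left bank.  (the left bank: 1A 1G; the right bank: 5A 4G)
19. 1 adult and 1 gremlin → the right bank.  (the left bank: 0A 0G; the right bank: 6A 5G)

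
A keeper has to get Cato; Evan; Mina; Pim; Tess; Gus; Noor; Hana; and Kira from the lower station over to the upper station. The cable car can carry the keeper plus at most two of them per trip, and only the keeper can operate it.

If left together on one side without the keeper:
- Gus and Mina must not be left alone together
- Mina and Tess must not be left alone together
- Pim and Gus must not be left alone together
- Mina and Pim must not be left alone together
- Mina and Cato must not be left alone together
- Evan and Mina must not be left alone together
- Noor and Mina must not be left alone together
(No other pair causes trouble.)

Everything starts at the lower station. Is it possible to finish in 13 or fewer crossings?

Counting alone: the keeper can take at most 2 across per trip to the upper station, so moving all 9 needs at least 5 loaded trips out, with a return between consecutive ones — at least 9 crossings.
The safety rule pushes this higher. Following every safe sequence of crossings, the most of the 9 that can be at the upper station as the cable car arrives there on crossings 9, 11, 13 is 6, 7, 8 respectively — never all 9.
So the move cannot be finished within 13 crossings. (The shortest complete plan takes 15:)
1. Keeper goes to the upper station with Mina and Pim.
2. Keeper goes back to the lower station with Mina.
3. Keeper goes to the upper station with Cato and Mina.
4. Keeper goes back to the lower station with Mina.
5. Keeper goes to the upper station with Evan and Mina.
6. Keeper goes back to the lower station with Mina.
7. Keeper goes to the upper station with Mina and Tess.
8. Keeper goes back to the lower station with Mina.
9. Keeper goes to the upper station with Mina and Noor.
10. Keeper goes back to the lower station with Mina.
11. Keeper goes to the upper station with Hana and Mina.
12. Keeper goes back to the lower station with Mina.
13. Keeper goes to the upper station with Kira and Mina.
14. Keeper goes back to the lower station with Mina.
15. Keeper goes to the upper station with Gus and Mina.

No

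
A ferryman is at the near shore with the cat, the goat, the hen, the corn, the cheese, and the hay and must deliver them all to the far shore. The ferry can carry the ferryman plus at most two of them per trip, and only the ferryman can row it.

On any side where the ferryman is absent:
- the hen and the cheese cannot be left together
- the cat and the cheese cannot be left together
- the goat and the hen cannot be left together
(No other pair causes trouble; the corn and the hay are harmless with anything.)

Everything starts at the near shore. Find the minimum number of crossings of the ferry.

5

Counting alone: the ferryman can take at most 2 across per trip to the far shore, so moving all 6 needs at least 3 loaded trips out, with a return between consecutive ones — at least 5 crossings.
The plan below uses exactly 5 crossings, so it is optimal:
1. Ferryman goes to the far shore with the cat and the hen.
2. Ferryman goes back to the near shore alone.
3. Ferryman goes to the far shore with the corn and the hay.
4. Ferryman goes back to the near shore alone.
5. Ferryman goes to the far shore with the cheese and the goat.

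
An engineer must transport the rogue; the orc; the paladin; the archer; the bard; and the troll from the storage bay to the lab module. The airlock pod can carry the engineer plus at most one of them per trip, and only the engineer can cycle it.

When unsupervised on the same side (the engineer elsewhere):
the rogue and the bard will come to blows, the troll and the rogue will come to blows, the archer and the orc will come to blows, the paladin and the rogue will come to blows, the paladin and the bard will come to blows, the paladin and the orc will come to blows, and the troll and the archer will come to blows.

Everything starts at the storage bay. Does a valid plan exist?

Whatever the first load, the items left behind include a forbidden pair without the engineer. No opening move is safe, so no plan exists.

No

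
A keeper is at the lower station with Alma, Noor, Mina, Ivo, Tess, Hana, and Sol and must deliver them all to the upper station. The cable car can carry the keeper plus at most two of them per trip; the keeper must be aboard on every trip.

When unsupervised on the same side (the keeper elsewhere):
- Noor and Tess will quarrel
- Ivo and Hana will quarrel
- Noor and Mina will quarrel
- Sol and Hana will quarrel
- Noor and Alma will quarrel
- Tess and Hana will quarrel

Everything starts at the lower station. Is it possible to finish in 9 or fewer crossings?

Yes — this plan uses 9 crossings (≤ 9):
1. Keeper goes to the upper station with Hana and Noor.  [the lower station: Alma, Ivo, Mina, Sol, Tess | the upper station: Hana, Noor]
2. Keeper goes back to the lower station alone.  [the lower station: Alma, Ivo, Mina, Sol, Tess | the upper station: Hana, Noor]
3. Keeper goes to the upper station with Alma.  [the lower station: Ivo, Mina, Sol, Tess | the upper station: Alma, Hana, Noor]
4. Keeper goes back to the lower station with Noor.  [the lower station: Ivo, Mina, Noor, Sol, Tess | the upper station: Alma, Hana]
5. Keeper goes to the upper station with Mina and Tess.  [the lower station: Ivo, Noor, Sol | the upper station: Alma, Hana, Mina, Tess]
6. Keeper goes back to the lower station with Hana.  [the lower station: Hana, Ivo, Noor, Sol | the upper station: Alma, Mina, Tess]
7. Keeper goes to the upper station with Ivo and Sol.  [the lower station: Hana, Noor | the upper station: Alma, Ivo, Mina, Sol, Tess]
8. Keeper goes back to the lower station alone.  [the lower station: Hana, Noor | the upper station: Alma, Ivo, Mina, Sol, Tess]
9. Keeper goes to the upper station with Hana and Noor.  [the lower station: — | the upper station: Alma, Hana, Ivo, Mina, Noor, Sol, Tess]

Yes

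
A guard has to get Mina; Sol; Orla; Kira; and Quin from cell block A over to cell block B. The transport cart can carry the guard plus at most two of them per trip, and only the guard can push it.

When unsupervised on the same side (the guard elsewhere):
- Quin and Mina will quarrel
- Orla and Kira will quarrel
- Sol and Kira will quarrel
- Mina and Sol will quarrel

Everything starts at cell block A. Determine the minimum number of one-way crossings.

Counting alone: the guard can take at most 2 across per trip to cell block B, so moving all 5 needs at least 3 loaded trips out, with a return between consecutive ones — at least 5 crossings.
The safety rule pushes this higher. Following every safe sequence of crossings, the most of the 5 that can be at cell block B as the transport cart arrives there on crossing 5 is 4 — never all 5.
So no plan with fewer than 7 crossings exists, and this one achieves 7:
1. Guard goes to cell block B with Kira and Mina.
2. Guard goes back to cell block A alone.
3. Guard goes to cell block B with Sol.
4. Guard goes back to cell block A with Kira and Mina.
5. Guard goes to cell block B with Orla and Quin.
6. Guard goes back to cell block A alone.
7. Guard goes to cell block B with Kira and Mina.

7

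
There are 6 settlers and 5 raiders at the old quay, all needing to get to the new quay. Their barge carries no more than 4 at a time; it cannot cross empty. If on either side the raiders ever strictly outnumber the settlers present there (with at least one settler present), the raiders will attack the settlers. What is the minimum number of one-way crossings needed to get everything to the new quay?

7

Counting alone: each trip to the new quay takes at most 4 across and each return brings at least 1 back, so after t trips out (and t−1 returns) at most 4t − (t−1) of the 11 are across; that first reaches 11 at t = 4, so at least 7 crossings are needed.
The plan below uses exactly 7 crossings, so it is optimal:
1. 2 raiders → the new quay.  (the old quay: 6S 3R; the new quay: 0S 2R)
2. 1 raider ← the old quay.  (the old quay: 6S 4R; the new quay: 0S 1R)
3. 4 raiders → the new quay.  (the old quay: 6S 0R; the new quay: 0S 5R)
4. 1 raider ← the old quay.  (the old quay: 6S 1R; the new quay: 0S 4R)
5. 4 settlers → the new quay.  (the old quay: 2S 1R; the new quay: 4S 4R)
6. 1 raider ← the old quay.  (the old quay: 2S 2R; the new quay: 4S 3R)
7. 2 settlers and 2 raiders → the new quay.  (the old quay: 0S 0R; the new quay: 6S 5R)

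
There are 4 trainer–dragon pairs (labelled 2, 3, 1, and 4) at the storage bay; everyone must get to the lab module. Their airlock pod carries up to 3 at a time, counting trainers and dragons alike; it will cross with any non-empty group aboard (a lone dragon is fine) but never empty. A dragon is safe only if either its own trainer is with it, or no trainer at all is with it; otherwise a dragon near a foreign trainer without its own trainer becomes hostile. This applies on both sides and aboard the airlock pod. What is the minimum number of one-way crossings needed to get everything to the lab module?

9

Counting alone: each trip to the lab module takes at most 3 across and each return brings at least 1 back, so after t trips out (and t−1 returns) at most 3t − (t−1) of the 8 are across; that first reaches 8 at t = 4, so at least 7 crossings are needed.
The safety rule pushes this higher. Following every safe sequence of crossings, the most of the 8 that can be at the lab module as the airlock pod arrives there on crossing 7 is 7 — never all 8.
So no plan with fewer than 9 crossings exists, and this one achieves 9:
1. dragon 2 and trainer 2 cross → the lab module.
2. trainer 2 crosses ← the storage bay.
3. dragon 3, trainer 2, and trainer 3 cross → the lab module.
4. dragon 2 and trainer 2 cross ← the storage bay.
5. trainer 1, trainer 2, and trainer 4 cross → the lab module.
6. dragon 3 crosses ← the storage bay.
7. dragon 2 and dragon 3 cross → the lab module.
8. dragon 2 crosses ← the storage bay.
9. dragon 1, dragon 2, and dragon 4 cross → the lab module.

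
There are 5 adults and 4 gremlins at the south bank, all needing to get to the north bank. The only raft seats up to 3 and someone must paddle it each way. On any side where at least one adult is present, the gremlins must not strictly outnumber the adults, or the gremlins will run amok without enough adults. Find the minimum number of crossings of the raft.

7

Counting alone: each trip to the north bank takes at most 3 across and each return brings at least 1 back, so after t trips out (and t−1 returns) at most 3t − (t−1) of the 9 are across; that first reaches 9 at t = 4, so at least 7 crossings are needed.
The plan below uses exactly 7 crossings, so it is optimal:
1. 3 gremlins → the north bank.  (the south bank: 5A 1G; the north bank: 0A 3G)
2. 1 gremlin ← the south bank.  (the south bank: 5A 2G; the north bank: 0A 2G)
3. 3 adults → the north bank.  (the south bank: 2A 2G; the north bank: 3A 2G)
4. 1 adult ← the south bank.  (the south bank: 3A 2G; the north bank: 2A 2G)
5. 2 adults and 1 gremlin → the north bank.  (the south bank: 1A 1G; the north bank: 4A 3G)
6. 1 adult ← the south bank.  (the south bank: 2A 1G; the north bank: 3A 3G)
7. 2 adults and 1 gremlin → the north bank.  (the south bank: 0A 0G; the north bank: 5A 4G)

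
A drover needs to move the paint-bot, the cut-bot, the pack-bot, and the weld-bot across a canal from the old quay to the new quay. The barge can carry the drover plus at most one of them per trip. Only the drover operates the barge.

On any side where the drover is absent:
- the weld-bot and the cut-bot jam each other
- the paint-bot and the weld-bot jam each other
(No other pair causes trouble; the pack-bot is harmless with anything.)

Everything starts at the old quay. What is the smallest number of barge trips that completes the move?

9

Counting alone: the drover can take at most 1 across per trip to the new quay, so moving all 4 needs at least 4 loaded trips out, with a return between consecutive ones — at least 7 crossings.
The safety rule pushes this higher. Following every safe sequence of crossings, the most of the 4 that can be at the new quay as the barge arrives there on crossing 7 is 3 — never all 4.
So no plan with fewer than 9 crossings exists, and this one achieves 9:
1. Drover goes to the new quay with the weld-bot.  [the old quay: the cut-bot, the pack-bot, the paint-bot | the new quay: the weld-bot]
2. Drover goes back to the old quay alone.  [the old quay: the cut-bot, the pack-bot, the paint-bot | the new quay: the weld-bot]
3. Drover goes to the new quay with the paint-bot.  [the old quay: the cut-bot, the pack-bot | the new quay: the paint-bot, the weld-bot]
4. Drover goes back to the old quay with the weld-bot.  [the old quay: the cut-bot, the pack-bot, the weld-bot | the new quay: the paint-bot]
5. Drover goes to the new quay with the cut-bot.  [the old quay: the pack-bot, the weld-bot | the new quay: the cut-bot, the paint-bot]
6. Drover goes back to the old quay alone.  [the old quay: the pack-bot, the weld-bot | the new quay: the cut-bot, the paint-bot]
7. Drover goes to the new quay with the pack-bot.  [the old quay: the weld-bot | the new quay: the cut-bot, the pack-bot, the paint-bot]
8. Drover goes back to the old quay alone.  [the old quay: the weld-bot | the new quay: the cut-bot, the pack-bot, the paint-bot]
9. Drover goes to the new quay with the weld-bot.  [the old quay: — | the new quay: the cut-bot, the pack-bot, the paint-bot, the weld-bot]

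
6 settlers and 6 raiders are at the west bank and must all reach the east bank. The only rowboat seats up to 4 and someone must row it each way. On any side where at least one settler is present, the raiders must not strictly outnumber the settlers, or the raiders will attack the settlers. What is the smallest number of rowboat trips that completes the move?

Counting alone: each trip to the east bank takes at most 4 across and each return brings at least 1 back, so after t trips out (and t−1 returns) at most 4t − (t−1) of the 12 are across; that first reaches 12 at t = 4, so at least 7 crossings are needed.
The safety rule pushes this higher. Following every safe sequence of crossings, the most of the 12 that can be at the east bank as the rowboat arrives there on crossing 7 is 11 — never all 12.
So no plan with fewer than 9 crossings exists, and this one achieves 9:
1. 2 raiders → the east bank.  (the west bank: 6S 4R; the east bank: 0S 2R)
2. 1 raider ← the west bank.  (the west bank: 6S 5R; the east bank: 0S 1R)
3. 4 raiders → the east bank.  (the west bank: 6S 1R; the east bank: 0S 5R)
4. 1 raider ← the west bank.  (the west bank: 6S 2R; the east bank: 0S 4R)
5. 4 settlers → the east bank.  (the west bank: 2S 2R; the east bank: 4S 4R)
6. 1 settler and 1 raider ← the west bank.  (the west bank: 3S 3R; the east bank: 3S 3R)
7. 2 settlers and 2 raiders → the east bank.  (the west bank: 1S 1R; the east bank: 5S 5R)
8. 1 settler and 1 raider ← the west bank.  (the west bank: 2S 2R; the east bank: 4S 4R)
9. 2 settlers and 2 raiders → the east bank.  (the west bank: 0S 0R; the east bank: 6S 6R)

9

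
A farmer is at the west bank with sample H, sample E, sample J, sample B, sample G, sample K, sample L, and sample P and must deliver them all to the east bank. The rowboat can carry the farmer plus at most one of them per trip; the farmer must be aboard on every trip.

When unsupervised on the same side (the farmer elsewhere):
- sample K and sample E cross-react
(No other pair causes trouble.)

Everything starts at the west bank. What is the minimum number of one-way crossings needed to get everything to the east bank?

15

Counting alone: the farmer can take at most 1 across per trip to the east bank, so moving all 8 needs at least 8 loaded trips out, with a return between consecutive ones — at least 15 crossings.
The plan below uses exactly 15 crossings, so it is optimal:
1. Farmer goes to the east bank with sample E.
2. Farmer goes back to the west bank alone.
3. Farmer goes to the east bank with sample H.
4. Farmer goes back to the west bank alone.
5. Farmer goes to the east bank with sample J.
6. Farmer goes back to the west bank alone.
7. Farmer goes to the east bank with sample B.
8. Farmer goes back to the west bank alone.
9. Farmer goes to the east bank with sample G.
10. Farmer goes back to the west bank alone.
11. Farmer goes to the east bank with sample L.
12. Farmer goes back to the west bank alone.
13. Farmer goes to the east bank with sample P.
14. Farmer goes back to the west bank alone.
15. Farmer goes to the east bank with sample K.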